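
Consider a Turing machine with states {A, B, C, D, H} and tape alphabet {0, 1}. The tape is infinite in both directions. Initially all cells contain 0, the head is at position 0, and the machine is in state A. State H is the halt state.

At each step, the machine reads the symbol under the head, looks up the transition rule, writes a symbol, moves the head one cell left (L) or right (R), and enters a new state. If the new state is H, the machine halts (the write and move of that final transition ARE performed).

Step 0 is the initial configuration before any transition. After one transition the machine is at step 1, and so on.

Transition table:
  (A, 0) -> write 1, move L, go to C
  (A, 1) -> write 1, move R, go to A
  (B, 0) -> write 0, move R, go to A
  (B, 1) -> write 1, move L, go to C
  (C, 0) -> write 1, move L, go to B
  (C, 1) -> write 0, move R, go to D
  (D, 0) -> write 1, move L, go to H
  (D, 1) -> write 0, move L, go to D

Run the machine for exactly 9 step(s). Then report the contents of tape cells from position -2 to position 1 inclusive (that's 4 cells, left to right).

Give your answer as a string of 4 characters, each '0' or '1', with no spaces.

Answer: 0110

Derivation:
Step 1: in state A at pos 0, read 0 -> (A,0)->write 1,move L,goto C. Now: state=C, head=-1, tape[-2..1]=0010 (head:  ^)
Step 2: in state C at pos -1, read 0 -> (C,0)->write 1,move L,goto B. Now: state=B, head=-2, tape[-3..1]=00110 (head:  ^)
Step 3: in state B at pos -2, read 0 -> (B,0)->write 0,move R,goto A. Now: state=A, head=-1, tape[-3..1]=00110 (head:   ^)
Step 4: in state A at pos -1, read 1 -> (A,1)->write 1,move R,goto A. Now: state=A, head=0, tape[-3..1]=00110 (head:    ^)
Step 5: in state A at pos 0, read 1 -> (A,1)->write 1,move R,goto A. Now: state=A, head=1, tape[-3..2]=001100 (head:     ^)
Step 6: in state A at pos 1, read 0 -> (A,0)->write 1,move L,goto C. Now: state=C, head=0, tape[-3..2]=001110 (head:    ^)
Step 7: in state C at pos 0, read 1 -> (C,1)->write 0,move R,goto D. Now: state=D, head=1, tape[-3..2]=001010 (head:     ^)
Step 8: in state D at pos 1, read 1 -> (D,1)->write 0,move L,goto D. Now: state=D, head=0, tape[-3..2]=001000 (head:    ^)
Step 9: in state D at pos 0, read 0 -> (D,0)->write 1,move L,goto H. Now: state=H, head=-1, tape[-3..2]=001100 (head:   ^)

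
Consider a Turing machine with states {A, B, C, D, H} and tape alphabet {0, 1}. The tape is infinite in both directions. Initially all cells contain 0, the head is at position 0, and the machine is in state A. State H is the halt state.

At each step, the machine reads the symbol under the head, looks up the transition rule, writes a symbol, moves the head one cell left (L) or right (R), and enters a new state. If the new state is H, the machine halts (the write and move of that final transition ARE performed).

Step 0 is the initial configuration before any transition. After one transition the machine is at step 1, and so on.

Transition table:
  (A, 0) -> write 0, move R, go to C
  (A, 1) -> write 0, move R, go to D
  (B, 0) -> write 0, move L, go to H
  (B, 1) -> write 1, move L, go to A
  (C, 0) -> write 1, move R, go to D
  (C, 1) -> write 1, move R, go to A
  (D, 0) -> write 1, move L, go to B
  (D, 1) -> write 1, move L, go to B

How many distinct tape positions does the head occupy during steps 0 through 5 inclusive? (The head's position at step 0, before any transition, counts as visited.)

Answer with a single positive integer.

Answer: 3

Derivation:
Step 1: in state A at pos 0, read 0 -> (A,0)->write 0,move R,goto C. Now: state=C, head=1, tape[-1..2]=0000 (head:   ^)
Step 2: in state C at pos 1, read 0 -> (C,0)->write 1,move R,goto D. Now: state=D, head=2, tape[-1..3]=00100 (head:    ^)
Step 3: in state D at pos 2, read 0 -> (D,0)->write 1,move L,goto B. Now: state=B, head=1, tape[-1..3]=00110 (head:   ^)
Step 4: in state B at pos 1, read 1 -> (B,1)->write 1,move L,goto A. Now: state=A, head=0, tape[-1..3]=00110 (head:  ^)
Step 5: in state A at pos 0, read 0 -> (A,0)->write 0,move R,goto C. Now: state=C, head=1, tape[-1..3]=00110 (head:   ^)
Head positions at steps 0..5: starting at 0, distinct positions visited = {0, 1, 2} -> 3 position(s)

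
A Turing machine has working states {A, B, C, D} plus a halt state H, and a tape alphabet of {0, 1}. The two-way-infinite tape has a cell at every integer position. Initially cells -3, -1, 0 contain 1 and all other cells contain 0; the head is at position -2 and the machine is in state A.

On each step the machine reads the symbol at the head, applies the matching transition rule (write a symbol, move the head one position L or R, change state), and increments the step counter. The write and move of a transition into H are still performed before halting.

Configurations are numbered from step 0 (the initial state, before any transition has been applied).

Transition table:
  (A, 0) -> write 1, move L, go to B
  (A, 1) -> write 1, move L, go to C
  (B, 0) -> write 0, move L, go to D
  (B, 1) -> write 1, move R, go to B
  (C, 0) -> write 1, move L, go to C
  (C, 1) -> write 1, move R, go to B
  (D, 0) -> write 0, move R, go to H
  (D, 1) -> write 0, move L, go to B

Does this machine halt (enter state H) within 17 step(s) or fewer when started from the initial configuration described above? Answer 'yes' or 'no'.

Answer: no

Derivation:
Step 1: in state A at pos -2, read 0 -> (A,0)->write 1,move L,goto B. Now: state=B, head=-3, tape[-4..1]=011110 (head:  ^)
Step 2: in state B at pos -3, read 1 -> (B,1)->write 1,move R,goto B. Now: state=B, head=-2, tape[-4..1]=011110 (head:   ^)
Step 3: in state B at pos -2, read 1 -> (B,1)->write 1,move R,goto B. Now: state=B, head=-1, tape[-4..1]=011110 (head:    ^)
Step 4: in state B at pos -1, read 1 -> (B,1)->write 1,move R,goto B. Now: state=B, head=0, tape[-4..1]=011110 (head:     ^)
Step 5: in state B at pos 0, read 1 -> (B,1)->write 1,move R,goto B. Now: state=B, head=1, tape[-4..2]=0111100 (head:      ^)
Step 6: in state B at pos 1, read 0 -> (B,0)->write 0,move L,goto D. Now: state=D, head=0, tape[-4..2]=0111100 (head:     ^)
Step 7: in state D at pos 0, read 1 -> (D,1)->write 0,move L,goto B. Now: state=B, head=-1, tape[-4..2]=0111000 (head:    ^)
Step 8: in state B at pos -1, read 1 -> (B,1)->write 1,move R,goto B. Now: state=B, head=0, tape[-4..2]=0111000 (head:     ^)
Step 9: in state B at pos 0, read 0 -> (B,0)->write 0,move L,goto D. Now: state=D, head=-1, tape[-4..2]=0111000 (head:    ^)
Step 10: in state D at pos -1, read 1 -> (D,1)->write 0,move L,goto B. Now: state=B, head=-2, tape[-4..2]=0110000 (head:   ^)
Step 11: in state B at pos -2, read 1 -> (B,1)->write 1,move R,goto B. Now: state=B, head=-1, tape[-4..2]=0110000 (head:    ^)
Step 12: in state B at pos -1, read 0 -> (B,0)->write 0,move L,goto D. Now: state=D, head=-2, tape[-4..2]=0110000 (head:   ^)
Step 13: in state D at pos -2, read 1 -> (D,1)->write 0,move L,goto B. Now: state=B, head=-3, tape[-4..2]=0100000 (head:  ^)
Step 14: in state B at pos -3, read 1 -> (B,1)->write 1,move R,goto B. Now: state=B, head=-2, tape[-4..2]=0100000 (head:   ^)
Step 15: in state B at pos -2, read 0 -> (B,0)->write 0,move L,goto D. Now: state=D, head=-3, tape[-4..2]=0100000 (head:  ^)
Step 16: in state D at pos -3, read 1 -> (D,1)->write 0,move L,goto B. Now: state=B, head=-4, tape[-5..2]=00000000 (head:  ^)
Step 17: in state B at pos -4, read 0 -> (B,0)->write 0,move L,goto D. Now: state=D, head=-5, tape[-6..2]=000000000 (head:  ^)
After 17 step(s): state = D (not H) -> not halted within 17 -> no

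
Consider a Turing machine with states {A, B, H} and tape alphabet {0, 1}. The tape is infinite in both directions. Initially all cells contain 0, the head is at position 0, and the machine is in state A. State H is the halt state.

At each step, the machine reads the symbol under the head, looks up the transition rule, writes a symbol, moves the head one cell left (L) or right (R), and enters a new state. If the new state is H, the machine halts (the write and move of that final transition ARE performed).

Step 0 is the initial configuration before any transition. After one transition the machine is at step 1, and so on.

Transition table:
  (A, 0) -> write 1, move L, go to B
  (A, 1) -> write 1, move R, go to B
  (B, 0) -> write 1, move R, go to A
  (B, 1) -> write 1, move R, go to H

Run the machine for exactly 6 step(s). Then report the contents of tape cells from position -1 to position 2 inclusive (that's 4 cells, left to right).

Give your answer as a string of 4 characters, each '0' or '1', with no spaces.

Answer: 1111

Derivation:
Step 1: in state A at pos 0, read 0 -> (A,0)->write 1,move L,goto B. Now: state=B, head=-1, tape[-2..1]=0010 (head:  ^)
Step 2: in state B at pos -1, read 0 -> (B,0)->write 1,move R,goto A. Now: state=A, head=0, tape[-2..1]=0110 (head:   ^)
Step 3: in state A at pos 0, read 1 -> (A,1)->write 1,move R,goto B. Now: state=B, head=1, tape[-2..2]=01100 (head:    ^)
Step 4: in state B at pos 1, read 0 -> (B,0)->write 1,move R,goto A. Now: state=A, head=2, tape[-2..3]=011100 (head:     ^)
Step 5: in state A at pos 2, read 0 -> (A,0)->write 1,move L,goto B. Now: state=B, head=1, tape[-2..3]=011110 (head:    ^)
Step 6: in state B at pos 1, read 1 -> (B,1)->write 1,move R,goto H. Now: state=H, head=2, tape[-2..3]=011110 (head:     ^)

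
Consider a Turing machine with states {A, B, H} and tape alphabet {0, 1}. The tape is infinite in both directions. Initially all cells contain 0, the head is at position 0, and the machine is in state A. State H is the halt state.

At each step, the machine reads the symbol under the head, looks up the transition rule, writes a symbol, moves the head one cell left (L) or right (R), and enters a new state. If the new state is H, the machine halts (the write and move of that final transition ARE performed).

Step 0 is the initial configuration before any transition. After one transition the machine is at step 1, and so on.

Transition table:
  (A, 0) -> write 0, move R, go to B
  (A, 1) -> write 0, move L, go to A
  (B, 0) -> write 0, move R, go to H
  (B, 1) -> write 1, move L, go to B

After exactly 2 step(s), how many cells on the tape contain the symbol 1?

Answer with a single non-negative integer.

Answer: 0

Derivation:
Step 1: in state A at pos 0, read 0 -> (A,0)->write 0,move R,goto B. Now: state=B, head=1, tape[-1..2]=0000 (head:   ^)
Step 2: in state B at pos 1, read 0 -> (B,0)->write 0,move R,goto H. Now: state=H, head=2, tape[-1..3]=00000 (head:    ^)
No cell contains 1 after step 2 -> 0 cell(s)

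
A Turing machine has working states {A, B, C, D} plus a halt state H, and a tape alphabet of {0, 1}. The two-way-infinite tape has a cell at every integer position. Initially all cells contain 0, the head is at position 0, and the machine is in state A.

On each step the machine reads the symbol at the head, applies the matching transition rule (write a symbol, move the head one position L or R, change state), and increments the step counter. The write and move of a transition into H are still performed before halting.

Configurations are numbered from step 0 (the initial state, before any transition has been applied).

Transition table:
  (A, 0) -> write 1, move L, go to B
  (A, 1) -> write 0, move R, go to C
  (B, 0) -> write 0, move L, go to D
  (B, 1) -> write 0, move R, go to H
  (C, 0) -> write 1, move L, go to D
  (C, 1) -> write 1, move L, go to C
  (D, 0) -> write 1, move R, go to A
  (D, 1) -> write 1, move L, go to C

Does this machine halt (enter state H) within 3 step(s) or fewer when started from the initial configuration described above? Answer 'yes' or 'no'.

Step 1: in state A at pos 0, read 0 -> (A,0)->write 1,move L,goto B. Now: state=B, head=-1, tape[-2..1]=0010 (head:  ^)
Step 2: in state B at pos -1, read 0 -> (B,0)->write 0,move L,goto D. Now: state=D, head=-2, tape[-3..1]=00010 (head:  ^)
Step 3: in state D at pos -2, read 0 -> (D,0)->write 1,move R,goto A. Now: state=A, head=-1, tape[-3..1]=01010 (head:   ^)
After 3 step(s): state = A (not H) -> not halted within 3 -> no

Answer: no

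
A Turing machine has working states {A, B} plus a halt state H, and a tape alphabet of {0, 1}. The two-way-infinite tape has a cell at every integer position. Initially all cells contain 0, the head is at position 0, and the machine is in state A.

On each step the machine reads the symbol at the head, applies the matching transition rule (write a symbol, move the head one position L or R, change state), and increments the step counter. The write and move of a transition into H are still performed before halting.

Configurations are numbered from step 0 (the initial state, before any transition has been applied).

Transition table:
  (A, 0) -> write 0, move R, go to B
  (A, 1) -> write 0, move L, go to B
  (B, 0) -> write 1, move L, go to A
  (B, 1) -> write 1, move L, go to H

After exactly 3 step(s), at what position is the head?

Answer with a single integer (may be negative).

Step 1: in state A at pos 0, read 0 -> (A,0)->write 0,move R,goto B. Now: state=B, head=1, tape[-1..2]=0000 (head:   ^)
Step 2: in state B at pos 1, read 0 -> (B,0)->write 1,move L,goto A. Now: state=A, head=0, tape[-1..2]=0010 (head:  ^)
Step 3: in state A at pos 0, read 0 -> (A,0)->write 0,move R,goto B. Now: state=B, head=1, tape[-1..2]=0010 (head:   ^)

Answer: 1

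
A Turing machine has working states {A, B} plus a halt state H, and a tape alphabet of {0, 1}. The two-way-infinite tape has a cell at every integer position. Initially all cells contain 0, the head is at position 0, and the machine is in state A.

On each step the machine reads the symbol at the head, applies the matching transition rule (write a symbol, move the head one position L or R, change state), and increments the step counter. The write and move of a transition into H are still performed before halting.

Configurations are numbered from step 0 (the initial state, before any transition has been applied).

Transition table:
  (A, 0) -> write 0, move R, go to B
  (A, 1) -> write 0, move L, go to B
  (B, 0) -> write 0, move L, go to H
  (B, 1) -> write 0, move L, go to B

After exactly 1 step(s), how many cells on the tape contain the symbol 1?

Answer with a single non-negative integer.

Answer: 0

Derivation:
Step 1: in state A at pos 0, read 0 -> (A,0)->write 0,move R,goto B. Now: state=B, head=1, tape[-1..2]=0000 (head:   ^)
No cell contains 1 after step 1 -> 0 cell(s)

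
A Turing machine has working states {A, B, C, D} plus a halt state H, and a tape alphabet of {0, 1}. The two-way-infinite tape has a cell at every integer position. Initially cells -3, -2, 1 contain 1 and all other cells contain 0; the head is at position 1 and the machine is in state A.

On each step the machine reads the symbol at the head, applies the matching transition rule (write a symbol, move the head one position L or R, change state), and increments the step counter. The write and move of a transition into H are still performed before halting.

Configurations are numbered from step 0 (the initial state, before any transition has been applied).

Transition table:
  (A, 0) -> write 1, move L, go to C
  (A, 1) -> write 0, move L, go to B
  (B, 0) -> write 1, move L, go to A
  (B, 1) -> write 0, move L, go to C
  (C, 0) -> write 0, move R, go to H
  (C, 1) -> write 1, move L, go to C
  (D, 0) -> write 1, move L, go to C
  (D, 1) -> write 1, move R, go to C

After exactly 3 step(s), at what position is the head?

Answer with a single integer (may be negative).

Step 1: in state A at pos 1, read 1 -> (A,1)->write 0,move L,goto B. Now: state=B, head=0, tape[-4..2]=0110000 (head:     ^)
Step 2: in state B at pos 0, read 0 -> (B,0)->write 1,move L,goto A. Now: state=A, head=-1, tape[-4..2]=0110100 (head:    ^)
Step 3: in state A at pos -1, read 0 -> (A,0)->write 1,move L,goto C. Now: state=C, head=-2, tape[-4..2]=0111100 (head:   ^)

Answer: -2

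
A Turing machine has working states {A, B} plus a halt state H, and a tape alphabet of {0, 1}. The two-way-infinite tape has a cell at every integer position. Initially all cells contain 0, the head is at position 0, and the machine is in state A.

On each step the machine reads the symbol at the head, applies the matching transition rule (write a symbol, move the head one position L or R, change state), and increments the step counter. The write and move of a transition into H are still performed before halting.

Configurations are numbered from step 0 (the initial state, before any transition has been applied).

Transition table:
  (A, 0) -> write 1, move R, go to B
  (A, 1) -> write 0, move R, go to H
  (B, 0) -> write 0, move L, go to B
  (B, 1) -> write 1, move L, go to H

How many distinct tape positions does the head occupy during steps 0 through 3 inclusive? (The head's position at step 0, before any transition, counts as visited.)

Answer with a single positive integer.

Answer: 3

Derivation:
Step 1: in state A at pos 0, read 0 -> (A,0)->write 1,move R,goto B. Now: state=B, head=1, tape[-1..2]=0100 (head:   ^)
Step 2: in state B at pos 1, read 0 -> (B,0)->write 0,move L,goto B. Now: state=B, head=0, tape[-1..2]=0100 (head:  ^)
Step 3: in state B at pos 0, read 1 -> (B,1)->write 1,move L,goto H. Now: state=H, head=-1, tape[-2..2]=00100 (head:  ^)
Head positions at steps 0..3: starting at 0, distinct positions visited = {-1, 0, 1} -> 3 position(s)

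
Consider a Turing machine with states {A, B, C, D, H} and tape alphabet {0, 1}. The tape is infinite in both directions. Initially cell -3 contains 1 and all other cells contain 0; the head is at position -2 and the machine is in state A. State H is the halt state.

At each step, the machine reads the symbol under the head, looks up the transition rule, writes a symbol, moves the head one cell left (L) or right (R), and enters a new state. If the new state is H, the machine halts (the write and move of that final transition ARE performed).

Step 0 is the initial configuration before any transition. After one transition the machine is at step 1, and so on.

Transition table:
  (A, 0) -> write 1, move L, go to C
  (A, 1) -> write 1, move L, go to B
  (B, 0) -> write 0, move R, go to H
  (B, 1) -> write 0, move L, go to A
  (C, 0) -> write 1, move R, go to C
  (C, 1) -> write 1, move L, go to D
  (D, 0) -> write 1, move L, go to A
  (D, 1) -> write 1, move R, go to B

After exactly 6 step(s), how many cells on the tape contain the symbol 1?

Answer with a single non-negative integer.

Step 1: in state A at pos -2, read 0 -> (A,0)->write 1,move L,goto C. Now: state=C, head=-3, tape[-4..-1]=0110 (head:  ^)
Step 2: in state C at pos -3, read 1 -> (C,1)->write 1,move L,goto D. Now: state=D, head=-4, tape[-5..-1]=00110 (head:  ^)
Step 3: in state D at pos -4, read 0 -> (D,0)->write 1,move L,goto A. Now: state=A, head=-5, tape[-6..-1]=001110 (head:  ^)
Step 4: in state A at pos -5, read 0 -> (A,0)->write 1,move L,goto C. Now: state=C, head=-6, tape[-7..-1]=0011110 (head:  ^)
Step 5: in state C at pos -6, read 0 -> (C,0)->write 1,move R,goto C. Now: state=C, head=-5, tape[-7..-1]=0111110 (head:   ^)
Step 6: in state C at pos -5, read 1 -> (C,1)->write 1,move L,goto D. Now: state=D, head=-6, tape[-7..-1]=0111110 (head:  ^)
Cells containing 1 after step 6: {-6, -5, -4, -3, -2} -> 5 cell(s)

Answer: 5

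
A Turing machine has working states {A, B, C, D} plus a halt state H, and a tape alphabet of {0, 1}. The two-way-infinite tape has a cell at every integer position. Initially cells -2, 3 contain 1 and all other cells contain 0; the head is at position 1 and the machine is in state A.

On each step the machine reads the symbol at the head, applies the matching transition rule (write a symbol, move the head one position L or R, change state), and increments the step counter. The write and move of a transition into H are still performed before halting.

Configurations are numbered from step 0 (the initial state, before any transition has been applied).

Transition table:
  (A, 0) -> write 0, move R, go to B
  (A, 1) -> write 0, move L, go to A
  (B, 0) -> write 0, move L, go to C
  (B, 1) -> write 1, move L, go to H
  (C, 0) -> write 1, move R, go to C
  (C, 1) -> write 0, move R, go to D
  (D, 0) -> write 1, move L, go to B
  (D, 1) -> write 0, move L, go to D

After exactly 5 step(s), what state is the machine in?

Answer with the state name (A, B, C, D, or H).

Step 1: in state A at pos 1, read 0 -> (A,0)->write 0,move R,goto B. Now: state=B, head=2, tape[-3..4]=01000010 (head:      ^)
Step 2: in state B at pos 2, read 0 -> (B,0)->write 0,move L,goto C. Now: state=C, head=1, tape[-3..4]=01000010 (head:     ^)
Step 3: in state C at pos 1, read 0 -> (C,0)->write 1,move R,goto C. Now: state=C, head=2, tape[-3..4]=01001010 (head:      ^)
Step 4: in state C at pos 2, read 0 -> (C,0)->write 1,move R,goto C. Now: state=C, head=3, tape[-3..4]=01001110 (head:       ^)
Step 5: in state C at pos 3, read 1 -> (C,1)->write 0,move R,goto D. Now: state=D, head=4, tape[-3..5]=010011000 (head:        ^)

Answer: D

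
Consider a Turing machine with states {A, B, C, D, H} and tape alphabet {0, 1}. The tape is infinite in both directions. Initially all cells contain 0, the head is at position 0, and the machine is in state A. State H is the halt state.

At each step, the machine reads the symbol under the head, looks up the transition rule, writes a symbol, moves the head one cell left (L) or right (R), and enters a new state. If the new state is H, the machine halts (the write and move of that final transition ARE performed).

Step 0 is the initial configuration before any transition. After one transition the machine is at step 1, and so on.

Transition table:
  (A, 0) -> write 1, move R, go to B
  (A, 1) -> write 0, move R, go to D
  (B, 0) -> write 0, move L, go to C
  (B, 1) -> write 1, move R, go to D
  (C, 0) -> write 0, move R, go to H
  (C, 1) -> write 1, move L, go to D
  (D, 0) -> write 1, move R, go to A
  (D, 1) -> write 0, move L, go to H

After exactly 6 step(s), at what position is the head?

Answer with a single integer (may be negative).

Answer: 2

Derivation:
Step 1: in state A at pos 0, read 0 -> (A,0)->write 1,move R,goto B. Now: state=B, head=1, tape[-1..2]=0100 (head:   ^)
Step 2: in state B at pos 1, read 0 -> (B,0)->write 0,move L,goto C. Now: state=C, head=0, tape[-1..2]=0100 (head:  ^)
Step 3: in state C at pos 0, read 1 -> (C,1)->write 1,move L,goto D. Now: state=D, head=-1, tape[-2..2]=00100 (head:  ^)
Step 4: in state D at pos -1, read 0 -> (D,0)->write 1,move R,goto A. Now: state=A, head=0, tape[-2..2]=01100 (head:   ^)
Step 5: in state A at pos 0, read 1 -> (A,1)->write 0,move R,goto D. Now: state=D, head=1, tape[-2..2]=01000 (head:    ^)
Step 6: in state D at pos 1, read 0 -> (D,0)->write 1,move R,goto A. Now: state=A, head=2, tape[-2..3]=010100 (head:     ^)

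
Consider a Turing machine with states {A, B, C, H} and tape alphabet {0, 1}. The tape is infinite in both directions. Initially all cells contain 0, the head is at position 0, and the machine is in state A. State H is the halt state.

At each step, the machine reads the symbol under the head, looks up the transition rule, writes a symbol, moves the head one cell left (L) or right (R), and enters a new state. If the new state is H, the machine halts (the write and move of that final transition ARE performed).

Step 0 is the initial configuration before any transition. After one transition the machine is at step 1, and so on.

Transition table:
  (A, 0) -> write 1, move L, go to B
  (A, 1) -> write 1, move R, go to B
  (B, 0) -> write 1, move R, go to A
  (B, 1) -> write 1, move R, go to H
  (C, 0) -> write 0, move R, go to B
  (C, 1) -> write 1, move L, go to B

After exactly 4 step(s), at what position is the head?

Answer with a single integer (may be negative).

Answer: 2

Derivation:
Step 1: in state A at pos 0, read 0 -> (A,0)->write 1,move L,goto B. Now: state=B, head=-1, tape[-2..1]=0010 (head:  ^)
Step 2: in state B at pos -1, read 0 -> (B,0)->write 1,move R,goto A. Now: state=A, head=0, tape[-2..1]=0110 (head:   ^)
Step 3: in state A at pos 0, read 1 -> (A,1)->write 1,move R,goto B. Now: state=B, head=1, tape[-2..2]=01100 (head:    ^)
Step 4: in state B at pos 1, read 0 -> (B,0)->write 1,move R,goto A. Now: state=A, head=2, tape[-2..3]=011100 (head:     ^)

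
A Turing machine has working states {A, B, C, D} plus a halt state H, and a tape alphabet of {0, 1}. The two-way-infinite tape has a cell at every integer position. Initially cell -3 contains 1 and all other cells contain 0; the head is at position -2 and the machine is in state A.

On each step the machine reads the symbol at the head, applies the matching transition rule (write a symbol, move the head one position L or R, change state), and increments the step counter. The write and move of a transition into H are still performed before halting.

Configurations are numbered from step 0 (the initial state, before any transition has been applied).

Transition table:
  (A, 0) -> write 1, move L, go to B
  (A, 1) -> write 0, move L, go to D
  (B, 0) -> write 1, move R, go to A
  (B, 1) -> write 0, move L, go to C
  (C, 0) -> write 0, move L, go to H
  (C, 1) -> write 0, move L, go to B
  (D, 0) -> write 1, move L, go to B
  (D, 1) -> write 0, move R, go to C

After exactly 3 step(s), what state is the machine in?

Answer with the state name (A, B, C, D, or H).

Step 1: in state A at pos -2, read 0 -> (A,0)->write 1,move L,goto B. Now: state=B, head=-3, tape[-4..-1]=0110 (head:  ^)
Step 2: in state B at pos -3, read 1 -> (B,1)->write 0,move L,goto C. Now: state=C, head=-4, tape[-5..-1]=00010 (head:  ^)
Step 3: in state C at pos -4, read 0 -> (C,0)->write 0,move L,goto H. Now: state=H, head=-5, tape[-6..-1]=000010 (head:  ^)

Answer: H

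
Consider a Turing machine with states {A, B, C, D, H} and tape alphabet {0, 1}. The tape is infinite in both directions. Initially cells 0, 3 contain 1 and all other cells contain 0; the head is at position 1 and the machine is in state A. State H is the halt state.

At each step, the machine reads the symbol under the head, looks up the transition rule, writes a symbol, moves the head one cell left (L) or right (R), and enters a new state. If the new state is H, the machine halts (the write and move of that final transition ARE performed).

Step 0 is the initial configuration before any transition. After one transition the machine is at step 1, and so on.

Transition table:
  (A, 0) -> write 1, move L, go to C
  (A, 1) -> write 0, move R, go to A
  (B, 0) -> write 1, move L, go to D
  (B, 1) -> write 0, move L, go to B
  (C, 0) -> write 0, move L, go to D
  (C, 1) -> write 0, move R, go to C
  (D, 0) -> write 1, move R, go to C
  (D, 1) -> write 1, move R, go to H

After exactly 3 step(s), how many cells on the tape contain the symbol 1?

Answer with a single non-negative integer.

Step 1: in state A at pos 1, read 0 -> (A,0)->write 1,move L,goto C. Now: state=C, head=0, tape[-1..4]=011010 (head:  ^)
Step 2: in state C at pos 0, read 1 -> (C,1)->write 0,move R,goto C. Now: state=C, head=1, tape[-1..4]=001010 (head:   ^)
Step 3: in state C at pos 1, read 1 -> (C,1)->write 0,move R,goto C. Now: state=C, head=2, tape[-1..4]=000010 (head:    ^)
Cells containing 1 after step 3: {3} -> 1 cell(s)

Answer: 1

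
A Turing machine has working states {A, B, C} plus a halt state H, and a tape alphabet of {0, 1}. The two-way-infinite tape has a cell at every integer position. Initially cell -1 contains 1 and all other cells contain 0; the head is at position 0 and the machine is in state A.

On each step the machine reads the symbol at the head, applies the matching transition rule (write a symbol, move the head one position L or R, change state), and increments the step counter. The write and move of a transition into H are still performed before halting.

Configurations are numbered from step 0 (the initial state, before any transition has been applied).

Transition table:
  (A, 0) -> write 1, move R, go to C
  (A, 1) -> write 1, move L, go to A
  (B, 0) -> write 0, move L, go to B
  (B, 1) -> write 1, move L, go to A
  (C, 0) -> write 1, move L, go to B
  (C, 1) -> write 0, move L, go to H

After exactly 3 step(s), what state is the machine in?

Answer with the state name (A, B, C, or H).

Answer: A

Derivation:
Step 1: in state A at pos 0, read 0 -> (A,0)->write 1,move R,goto C. Now: state=C, head=1, tape[-2..2]=01100 (head:    ^)
Step 2: in state C at pos 1, read 0 -> (C,0)->write 1,move L,goto B. Now: state=B, head=0, tape[-2..2]=01110 (head:   ^)
Step 3: in state B at pos 0, read 1 -> (B,1)->write 1,move L,goto A. Now: state=A, head=-1, tape[-2..2]=01110 (head:  ^)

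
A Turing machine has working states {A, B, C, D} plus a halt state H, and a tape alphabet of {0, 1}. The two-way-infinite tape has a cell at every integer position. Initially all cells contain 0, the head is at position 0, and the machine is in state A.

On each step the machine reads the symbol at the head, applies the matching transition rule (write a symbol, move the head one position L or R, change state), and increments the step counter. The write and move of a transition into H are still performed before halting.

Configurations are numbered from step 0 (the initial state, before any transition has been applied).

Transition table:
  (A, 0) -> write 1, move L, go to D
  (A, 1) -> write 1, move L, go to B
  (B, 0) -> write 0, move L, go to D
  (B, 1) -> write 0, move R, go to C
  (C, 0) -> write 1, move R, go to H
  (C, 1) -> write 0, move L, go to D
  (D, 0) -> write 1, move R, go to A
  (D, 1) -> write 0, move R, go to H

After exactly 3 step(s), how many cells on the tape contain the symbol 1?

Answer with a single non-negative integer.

Step 1: in state A at pos 0, read 0 -> (A,0)->write 1,move L,goto D. Now: state=D, head=-1, tape[-2..1]=0010 (head:  ^)
Step 2: in state D at pos -1, read 0 -> (D,0)->write 1,move R,goto A. Now: state=A, head=0, tape[-2..1]=0110 (head:   ^)
Step 3: in state A at pos 0, read 1 -> (A,1)->write 1,move L,goto B. Now: state=B, head=-1, tape[-2..1]=0110 (head:  ^)
Cells containing 1 after step 3: {-1, 0} -> 2 cell(s)

Answer: 2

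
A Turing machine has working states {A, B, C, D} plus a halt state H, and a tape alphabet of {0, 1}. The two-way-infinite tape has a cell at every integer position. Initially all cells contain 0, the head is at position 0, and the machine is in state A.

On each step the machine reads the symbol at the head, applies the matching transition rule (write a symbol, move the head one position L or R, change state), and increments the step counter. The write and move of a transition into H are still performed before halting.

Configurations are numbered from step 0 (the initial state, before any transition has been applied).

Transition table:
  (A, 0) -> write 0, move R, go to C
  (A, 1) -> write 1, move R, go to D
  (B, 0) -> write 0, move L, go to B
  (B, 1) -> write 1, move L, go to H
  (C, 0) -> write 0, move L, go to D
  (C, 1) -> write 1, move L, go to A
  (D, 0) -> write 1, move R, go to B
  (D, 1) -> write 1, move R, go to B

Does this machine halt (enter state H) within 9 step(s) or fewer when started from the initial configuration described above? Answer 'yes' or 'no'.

Answer: yes

Derivation:
Step 1: in state A at pos 0, read 0 -> (A,0)->write 0,move R,goto C. Now: state=C, head=1, tape[-1..2]=0000 (head:   ^)
Step 2: in state C at pos 1, read 0 -> (C,0)->write 0,move L,goto D. Now: state=D, head=0, tape[-1..2]=0000 (head:  ^)
Step 3: in state D at pos 0, read 0 -> (D,0)->write 1,move R,goto B. Now: state=B, head=1, tape[-1..2]=0100 (head:   ^)
Step 4: in state B at pos 1, read 0 -> (B,0)->write 0,move L,goto B. Now: state=B, head=0, tape[-1..2]=0100 (head:  ^)
Step 5: in state B at pos 0, read 1 -> (B,1)->write 1,move L,goto H. Now: state=H, head=-1, tape[-2..2]=00100 (head:  ^)
State H reached at step 5; 5 <= 9 -> yes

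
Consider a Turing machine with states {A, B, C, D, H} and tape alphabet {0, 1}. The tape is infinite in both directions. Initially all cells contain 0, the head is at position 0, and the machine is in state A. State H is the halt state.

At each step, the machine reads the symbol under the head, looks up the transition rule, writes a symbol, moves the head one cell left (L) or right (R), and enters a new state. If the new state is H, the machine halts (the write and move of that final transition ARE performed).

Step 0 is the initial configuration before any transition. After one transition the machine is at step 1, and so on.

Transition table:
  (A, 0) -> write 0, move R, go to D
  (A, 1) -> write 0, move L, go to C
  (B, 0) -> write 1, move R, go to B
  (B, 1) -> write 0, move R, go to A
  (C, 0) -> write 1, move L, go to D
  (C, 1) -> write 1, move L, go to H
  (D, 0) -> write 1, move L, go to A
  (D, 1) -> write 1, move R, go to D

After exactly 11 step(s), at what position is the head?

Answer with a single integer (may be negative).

Answer: 1

Derivation:
Step 1: in state A at pos 0, read 0 -> (A,0)->write 0,move R,goto D. Now: state=D, head=1, tape[-1..2]=0000 (head:   ^)
Step 2: in state D at pos 1, read 0 -> (D,0)->write 1,move L,goto A. Now: state=A, head=0, tape[-1..2]=0010 (head:  ^)
Step 3: in state A at pos 0, read 0 -> (A,0)->write 0,move R,goto D. Now: state=D, head=1, tape[-1..2]=0010 (head:   ^)
Step 4: in state D at pos 1, read 1 -> (D,1)->write 1,move R,goto D. Now: state=D, head=2, tape[-1..3]=00100 (head:    ^)
Step 5: in state D at pos 2, read 0 -> (D,0)->write 1,move L,goto A. Now: state=A, head=1, tape[-1..3]=00110 (head:   ^)
Step 6: in state A at pos 1, read 1 -> (A,1)->write 0,move L,goto C. Now: state=C, head=0, tape[-1..3]=00010 (head:  ^)
Step 7: in state C at pos 0, read 0 -> (C,0)->write 1,move L,goto D. Now: state=D, head=-1, tape[-2..3]=001010 (head:  ^)
Step 8: in state D at pos -1, read 0 -> (D,0)->write 1,move L,goto A. Now: state=A, head=-2, tape[-3..3]=0011010 (head:  ^)
Step 9: in state A at pos -2, read 0 -> (A,0)->write 0,move R,goto D. Now: state=D, head=-1, tape[-3..3]=0011010 (head:   ^)
Step 10: in state D at pos -1, read 1 -> (D,1)->write 1,move R,goto D. Now: state=D, head=0, tape[-3..3]=0011010 (head:    ^)
Step 11: in state D at pos 0, read 1 -> (D,1)->write 1,move R,goto D. Now: state=D, head=1, tape[-3..3]=0011010 (head:     ^)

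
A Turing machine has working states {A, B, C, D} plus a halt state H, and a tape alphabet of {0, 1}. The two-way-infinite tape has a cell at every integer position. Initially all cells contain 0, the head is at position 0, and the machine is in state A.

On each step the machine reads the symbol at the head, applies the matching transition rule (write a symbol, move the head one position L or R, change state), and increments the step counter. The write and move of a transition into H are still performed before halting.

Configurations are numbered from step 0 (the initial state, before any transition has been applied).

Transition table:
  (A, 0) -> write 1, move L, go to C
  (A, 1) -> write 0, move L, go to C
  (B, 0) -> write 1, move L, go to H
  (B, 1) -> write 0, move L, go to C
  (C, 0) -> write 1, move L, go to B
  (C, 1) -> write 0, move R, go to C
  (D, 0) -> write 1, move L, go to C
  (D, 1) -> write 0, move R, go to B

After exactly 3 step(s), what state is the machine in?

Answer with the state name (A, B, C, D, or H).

Answer: H

Derivation:
Step 1: in state A at pos 0, read 0 -> (A,0)->write 1,move L,goto C. Now: state=C, head=-1, tape[-2..1]=0010 (head:  ^)
Step 2: in state C at pos -1, read 0 -> (C,0)->write 1,move L,goto B. Now: state=B, head=-2, tape[-3..1]=00110 (head:  ^)
Step 3: in state B at pos -2, read 0 -> (B,0)->write 1,move L,goto H. Now: state=H, head=-3, tape[-4..1]=001110 (head:  ^)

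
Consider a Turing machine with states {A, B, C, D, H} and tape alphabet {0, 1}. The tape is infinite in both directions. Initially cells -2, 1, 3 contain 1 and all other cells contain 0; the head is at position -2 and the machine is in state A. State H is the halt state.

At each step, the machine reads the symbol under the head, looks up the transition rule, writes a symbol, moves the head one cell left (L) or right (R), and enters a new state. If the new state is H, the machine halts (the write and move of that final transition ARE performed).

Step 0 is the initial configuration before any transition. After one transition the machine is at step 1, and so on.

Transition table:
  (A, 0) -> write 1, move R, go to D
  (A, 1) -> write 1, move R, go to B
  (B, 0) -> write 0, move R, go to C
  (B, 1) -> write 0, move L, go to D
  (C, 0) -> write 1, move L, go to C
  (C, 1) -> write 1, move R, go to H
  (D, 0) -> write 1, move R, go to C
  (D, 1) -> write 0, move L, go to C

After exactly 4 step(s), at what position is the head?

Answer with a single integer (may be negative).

Answer: -2

Derivation:
Step 1: in state A at pos -2, read 1 -> (A,1)->write 1,move R,goto B. Now: state=B, head=-1, tape[-3..4]=01001010 (head:   ^)
Step 2: in state B at pos -1, read 0 -> (B,0)->write 0,move R,goto C. Now: state=C, head=0, tape[-3..4]=01001010 (head:    ^)
Step 3: in state C at pos 0, read 0 -> (C,0)->write 1,move L,goto C. Now: state=C, head=-1, tape[-3..4]=01011010 (head:   ^)
Step 4: in state C at pos -1, read 0 -> (C,0)->write 1,move L,goto C. Now: state=C, head=-2, tape[-3..4]=01111010 (head:  ^)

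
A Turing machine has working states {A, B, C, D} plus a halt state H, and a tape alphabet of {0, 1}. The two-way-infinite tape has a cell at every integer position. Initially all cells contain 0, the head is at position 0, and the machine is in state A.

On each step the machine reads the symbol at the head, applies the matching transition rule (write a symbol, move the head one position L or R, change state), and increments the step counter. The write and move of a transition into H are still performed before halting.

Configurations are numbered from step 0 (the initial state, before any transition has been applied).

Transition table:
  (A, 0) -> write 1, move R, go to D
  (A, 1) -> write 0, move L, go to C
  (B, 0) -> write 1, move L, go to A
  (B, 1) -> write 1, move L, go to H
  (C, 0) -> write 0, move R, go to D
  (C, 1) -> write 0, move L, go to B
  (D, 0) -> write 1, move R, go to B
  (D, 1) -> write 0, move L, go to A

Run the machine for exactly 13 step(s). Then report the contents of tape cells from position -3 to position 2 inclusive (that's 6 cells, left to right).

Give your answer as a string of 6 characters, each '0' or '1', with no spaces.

Answer: 001001

Derivation:
Step 1: in state A at pos 0, read 0 -> (A,0)->write 1,move R,goto D. Now: state=D, head=1, tape[-1..2]=0100 (head:   ^)
Step 2: in state D at pos 1, read 0 -> (D,0)->write 1,move R,goto B. Now: state=B, head=2, tape[-1..3]=01100 (head:    ^)
Step 3: in state B at pos 2, read 0 -> (B,0)->write 1,move L,goto A. Now: state=A, head=1, tape[-1..3]=01110 (head:   ^)
Step 4: in state A at pos 1, read 1 -> (A,1)->write 0,move L,goto C. Now: state=C, head=0, tape[-1..3]=01010 (head:  ^)
Step 5: in state C at pos 0, read 1 -> (C,1)->write 0,move L,goto B. Now: state=B, head=-1, tape[-2..3]=000010 (head:  ^)
Step 6: in state B at pos -1, read 0 -> (B,0)->write 1,move L,goto A. Now: state=A, head=-2, tape[-3..3]=0010010 (head:  ^)
Step 7: in state A at pos -2, read 0 -> (A,0)->write 1,move R,goto D. Now: state=D, head=-1, tape[-3..3]=0110010 (head:   ^)
Step 8: in state D at pos -1, read 1 -> (D,1)->write 0,move L,goto A. Now: state=A, head=-2, tape[-3..3]=0100010 (head:  ^)
Step 9: in state A at pos -2, read 1 -> (A,1)->write 0,move L,goto C. Now: state=C, head=-3, tape[-4..3]=00000010 (head:  ^)
Step 10: in state C at pos -3, read 0 -> (C,0)->write 0,move R,goto D. Now: state=D, head=-2, tape[-4..3]=00000010 (head:   ^)
Step 11: in state D at pos -2, read 0 -> (D,0)->write 1,move R,goto B. Now: state=B, head=-1, tape[-4..3]=00100010 (head:    ^)
Step 12: in state B at pos -1, read 0 -> (B,0)->write 1,move L,goto A. Now: state=A, head=-2, tape[-4..3]=00110010 (head:   ^)
Step 13: in state A at pos -2, read 1 -> (A,1)->write 0,move L,goto C. Now: state=C, head=-3, tape[-4..3]=00010010 (head:  ^)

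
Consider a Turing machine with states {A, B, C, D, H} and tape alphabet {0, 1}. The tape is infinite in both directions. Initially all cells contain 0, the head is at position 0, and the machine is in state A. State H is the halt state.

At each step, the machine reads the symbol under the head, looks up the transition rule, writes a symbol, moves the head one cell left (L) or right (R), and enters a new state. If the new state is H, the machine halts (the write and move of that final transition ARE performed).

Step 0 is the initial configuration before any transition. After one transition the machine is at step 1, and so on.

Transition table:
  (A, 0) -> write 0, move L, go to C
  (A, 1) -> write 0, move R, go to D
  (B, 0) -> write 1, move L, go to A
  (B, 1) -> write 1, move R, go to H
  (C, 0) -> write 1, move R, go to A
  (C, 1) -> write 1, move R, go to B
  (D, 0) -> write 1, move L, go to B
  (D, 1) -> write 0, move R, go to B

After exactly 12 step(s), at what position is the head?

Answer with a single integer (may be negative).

Step 1: in state A at pos 0, read 0 -> (A,0)->write 0,move L,goto C. Now: state=C, head=-1, tape[-2..1]=0000 (head:  ^)
Step 2: in state C at pos -1, read 0 -> (C,0)->write 1,move R,goto A. Now: state=A, head=0, tape[-2..1]=0100 (head:   ^)
Step 3: in state A at pos 0, read 0 -> (A,0)->write 0,move L,goto C. Now: state=C, head=-1, tape[-2..1]=0100 (head:  ^)
Step 4: in state C at pos -1, read 1 -> (C,1)->write 1,move R,goto B. Now: state=B, head=0, tape[-2..1]=0100 (head:   ^)
Step 5: in state B at pos 0, read 0 -> (B,0)->write 1,move L,goto A. Now: state=A, head=-1, tape[-2..1]=0110 (head:  ^)
Step 6: in state A at pos -1, read 1 -> (A,1)->write 0,move R,goto D. Now: state=D, head=0, tape[-2..1]=0010 (head:   ^)
Step 7: in state D at pos 0, read 1 -> (D,1)->write 0,move R,goto B. Now: state=B, head=1, tape[-2..2]=00000 (head:    ^)
Step 8: in state B at pos 1, read 0 -> (B,0)->write 1,move L,goto A. Now: state=A, head=0, tape[-2..2]=00010 (head:   ^)
Step 9: in state A at pos 0, read 0 -> (A,0)->write 0,move L,goto C. Now: state=C, head=-1, tape[-2..2]=00010 (head:  ^)
Step 10: in state C at pos -1, read 0 -> (C,0)->write 1,move R,goto A. Now: state=A, head=0, tape[-2..2]=01010 (head:   ^)
Step 11: in state A at pos 0, read 0 -> (A,0)->write 0,move L,goto C. Now: state=C, head=-1, tape[-2..2]=01010 (head:  ^)
Step 12: in state C at pos -1, read 1 -> (C,1)->write 1,move R,goto B. Now: state=B, head=0, tape[-2..2]=01010 (head:   ^)

Answer: 0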